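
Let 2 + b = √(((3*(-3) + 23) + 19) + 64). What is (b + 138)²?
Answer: (136 + √97)² ≈ 21272.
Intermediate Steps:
b = -2 + √97 (b = -2 + √(((3*(-3) + 23) + 19) + 64) = -2 + √(((-9 + 23) + 19) + 64) = -2 + √((14 + 19) + 64) = -2 + √(33 + 64) = -2 + √97 ≈ 7.8489)
(b + 138)² = ((-2 + √97) + 138)² = (136 + √97)²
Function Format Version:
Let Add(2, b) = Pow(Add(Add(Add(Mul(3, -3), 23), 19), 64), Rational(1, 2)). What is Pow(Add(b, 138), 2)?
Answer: Pow(Add(136, Pow(97, Rational(1, 2))), 2) ≈ 21272.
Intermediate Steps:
b = Add(-2, Pow(97, Rational(1, 2))) (b = Add(-2, Pow(Add(Add(Add(Mul(3, -3), 23), 19), 64), Rational(1, 2))) = Add(-2, Pow(Add(Add(Add(-9, 23), 19), 64), Rational(1, 2))) = Add(-2, Pow(Add(Add(14, 19), 64), Rational(1, 2))) = Add(-2, Pow(Add(33, 64), Rational(1, 2))) = Add(-2, Pow(97, Rational(1, 2))) ≈ 7.8489)
Pow(Add(b, 138), 2) = Pow(Add(Add(-2, Pow(97, Rational(1, 2))), 138), 2) = Pow(Add(136, Pow(97, Rational(1, 2))), 2)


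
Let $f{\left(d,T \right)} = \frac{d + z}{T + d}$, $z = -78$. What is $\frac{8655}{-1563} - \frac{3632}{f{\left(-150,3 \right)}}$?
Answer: $- \frac{23235147}{9899} \approx -2347.2$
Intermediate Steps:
$f{\left(d,T \right)} = \frac{-78 + d}{T + d}$ ($f{\left(d,T \right)} = \frac{d - 78}{T + d} = \frac{-78 + d}{T + d}$)
$\frac{8655}{-1563} - \frac{3632}{f{\left(-150,3 \right)}} = \frac{8655}{-1563} - \frac{3632}{\frac{1}{3 - 150} \left(-78 - 150\right)} = 8655 \left(- \frac{1}{1563}\right) - \frac{3632}{\frac{1}{-147} \left(-228\right)} = - \frac{2885}{521} - \frac{3632}{\left(- \frac{1}{147}\right) \left(-228\right)} = - \frac{2885}{521} - \frac{3632}{\frac{76}{49}} = - \frac{2885}{521} - \frac{44492}{19} = - \frac{23235147}{9899}$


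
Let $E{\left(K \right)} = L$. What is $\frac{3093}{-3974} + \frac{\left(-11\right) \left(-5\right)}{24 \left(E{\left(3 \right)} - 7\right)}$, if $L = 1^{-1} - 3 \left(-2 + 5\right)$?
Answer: $- \frac{133205}{143064} \approx -0.93109$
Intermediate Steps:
$L = -8$ ($L = 1 - 9 = -8$)
$E{\left(K \right)} = -8$
$\frac{3093}{-3974} + \frac{\left(-11\right) \left(-5\right)}{24 \left(E{\left(3 \right)} - 7\right)} = \frac{3093}{-3974} + \frac{\left(-11\right) \left(-5\right)}{24 \left(-8 - 7\right)} = 3093 \left(- \frac{1}{3974}\right) + \frac{55}{24 \left(-15\right)} = - \frac{3093}{3974} + \frac{55}{-360} = - \frac{3093}{3974} + 55 \left(- \frac{1}{360}\right) = - \frac{3093}{3974} - \frac{11}{72} = - \frac{133205}{143064}$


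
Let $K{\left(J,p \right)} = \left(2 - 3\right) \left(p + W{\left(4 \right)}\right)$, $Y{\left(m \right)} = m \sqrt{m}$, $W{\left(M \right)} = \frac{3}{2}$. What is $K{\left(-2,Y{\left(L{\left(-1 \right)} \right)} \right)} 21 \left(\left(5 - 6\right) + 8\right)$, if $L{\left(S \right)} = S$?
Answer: $- \frac{441}{2} + 147 i \approx -220.5 + 147.0 i$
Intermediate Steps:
$W{\left(M \right)} = \frac{3}{2}$ ($W{\left(M \right)} = 3 \cdot \frac{1}{2} = \frac{3}{2}$)
$Y{\left(m \right)} = m^{\frac{3}{2}}$
$K{\left(J,p \right)} = - \frac{3}{2} - p$ ($K{\left(J,p \right)} = \left(2 - 3\right) \left(p + \frac{3}{2}\right) = - (\frac{3}{2} + p) = - \frac{3}{2} - p$)
$K{\left(-2,Y{\left(L{\left(-1 \right)} \right)} \right)} 21 \left(\left(5 - 6\right) + 8\right) = \left(- \frac{3}{2} - \left(-1\right)^{\frac{3}{2}}\right) 21 \left(\left(5 - 6\right) + 8\right) = \left(- \frac{3}{2} - - i\right) 21 \left(-1 + 8\right) = \left(- \frac{3}{2} + i\right) 21 \cdot 7 = \left(- \frac{63}{2} + 21 i\right) 7 = - \frac{441}{2} + 147 i$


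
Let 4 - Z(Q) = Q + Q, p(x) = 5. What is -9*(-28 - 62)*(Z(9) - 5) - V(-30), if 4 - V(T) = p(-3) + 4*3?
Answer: -15377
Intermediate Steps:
Z(Q) = 4 - 2*Q (Z(Q) = 4 - (Q + Q) = 4 - 2*Q)
V(T) = -13 (V(T) = 4 - (5 + 4*3) = 4 - (5 + 12) = 4 - 1*17 = 4 - 17 = -13)
-9*(-28 - 62)*(Z(9) - 5) - V(-30) = -9*(-28 - 62)*((4 - 2*9) - 5) - 1*(-13) = -(-810)*((4 - 18) - 5) + 13 = -(-810)*(-14 - 5) + 13 = -(-810)*(-19) + 13 = -9*1710 + 13 = -15390 + 13 = -15377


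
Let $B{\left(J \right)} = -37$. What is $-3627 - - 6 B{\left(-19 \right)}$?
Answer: $-3849$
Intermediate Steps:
$-3627 - - 6 B{\left(-19 \right)} = -3627 - \left(-6\right) \left(-37\right) = -3627 - 222 = -3849$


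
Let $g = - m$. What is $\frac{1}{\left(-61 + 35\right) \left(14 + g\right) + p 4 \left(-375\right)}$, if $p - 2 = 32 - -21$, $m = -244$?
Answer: $- \frac{1}{89208} \approx -1.121 \cdot 10^{-5}$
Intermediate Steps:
$p = 55$ ($p = 2 + \left(32 - -21\right) = 2 + \left(32 + 21\right) = 2 + 53 = 55$)
$g = 244$ ($g = \left(-1\right) \left(-244\right) = 244$)
$\frac{1}{\left(-61 + 35\right) \left(14 + g\right) + p 4 \left(-375\right)} = \frac{1}{\left(-61 + 35\right) \left(14 + 244\right) + 55 \cdot 4 \left(-375\right)} = \frac{1}{\left(-26\right) 258 + 220 \left(-375\right)} = \frac{1}{-6708 - 82500} = \frac{1}{-89208} = - \frac{1}{89208}$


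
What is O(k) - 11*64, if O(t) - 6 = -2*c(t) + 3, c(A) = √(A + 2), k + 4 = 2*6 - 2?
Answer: -695 - 4*√2 ≈ -700.66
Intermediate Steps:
k = 6 (k = -4 + (2*6 - 2) = -4 + (12 - 2) = -4 + 10 = 6)
c(A) = √(2 + A)
O(t) = 9 - 2*√(2 + t) (O(t) = 6 + (-2*√(2 + t) + 3) = 6 + (3 - 2*√(2 + t)) = 9 - 2*√(2 + t))
O(k) - 11*64 = (9 - 2*√(2 + 6)) - 11*64 = (9 - 4*√2) - 1*704 = (9 - 4*√2) - 704 = -695 - 4*√2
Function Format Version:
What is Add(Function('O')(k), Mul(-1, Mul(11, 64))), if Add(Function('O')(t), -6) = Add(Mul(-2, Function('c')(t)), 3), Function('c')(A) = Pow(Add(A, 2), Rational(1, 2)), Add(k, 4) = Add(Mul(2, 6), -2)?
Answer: Add(-695, Mul(-4, Pow(2, Rational(1, 2)))) ≈ -700.66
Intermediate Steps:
k = 6 (k = Add(-4, Add(Mul(2, 6), -2)) = Add(-4, Add(12, -2)) = Add(-4, 10) = 6)
Function('c')(A) = Pow(Add(2, A), Rational(1, 2))
Function('O')(t) = Add(9, Mul(-2, Pow(Add(2, t), Rational(1, 2)))) (Function('O')(t) = Add(6, Add(Mul(-2, Pow(Add(2, t), Rational(1, 2))), 3)) = Add(6, Add(3, Mul(-2, Pow(Add(2, t), Rational(1, 2))))) = Add(9, Mul(-2, Pow(Add(2, t), Rational(1, 2)))))
Add(Function('O')(k), Mul(-1, Mul(11, 64))) = Add(Add(9, Mul(-2, Pow(Add(2, 6), Rational(1, 2)))), Mul(-1, Mul(11, 64))) = Add(Add(9, Mul(-2, Pow(8, Rational(1, 2)))), Mul(-1, 704)) = Add(Add(9, Mul(-2, Mul(2, Pow(2, Rational(1, 2))))), -704) = Add(Add(9, Mul(-4, Pow(2, Rational(1, 2)))), -704) = Add(-695, Mul(-4, Pow(2, Rational(1, 2))))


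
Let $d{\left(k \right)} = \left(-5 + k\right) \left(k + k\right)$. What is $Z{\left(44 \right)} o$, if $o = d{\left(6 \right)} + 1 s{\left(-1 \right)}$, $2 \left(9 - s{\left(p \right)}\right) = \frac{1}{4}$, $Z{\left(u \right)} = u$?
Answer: $\frac{1837}{2} \approx 918.5$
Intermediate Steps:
$d{\left(k \right)} = 2 k \left(-5 + k\right)$ ($d{\left(k \right)} = \left(-5 + k\right) 2 k = 2 k \left(-5 + k\right)$)
$s{\left(p \right)} = \frac{71}{8}$ ($s{\left(p \right)} = 9 - \frac{1}{2 \cdot 4} = 9 - \frac{1}{8} = \frac{71}{8}$)
$o = \frac{167}{8}$ ($o = 2 \cdot 6 \left(-5 + 6\right) + 1 \cdot \frac{71}{8} = 2 \cdot 6 \cdot 1 + \frac{71}{8} = 12 + \frac{71}{8} = \frac{167}{8} \approx 20.875$)
$Z{\left(44 \right)} o = 44 \cdot \frac{167}{8} = \frac{1837}{2}$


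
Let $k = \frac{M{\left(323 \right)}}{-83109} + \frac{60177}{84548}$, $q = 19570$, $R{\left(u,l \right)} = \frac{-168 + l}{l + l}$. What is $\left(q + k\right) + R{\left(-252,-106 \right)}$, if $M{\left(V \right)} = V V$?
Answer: $\frac{7288442121385415}{372415085796} \approx 19571.0$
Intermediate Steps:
$M{\left(V \right)} = V^{2}$
$R{\left(u,l \right)} = \frac{-168 + l}{2 l}$
$k = - \frac{3819557999}{7026699732}$ ($k = \frac{323^{2}}{-83109} + \frac{60177}{84548} = 104329 \left(- \frac{1}{83109}\right) + 60177 \cdot \frac{1}{84548} = - \frac{104329}{83109} + \frac{60177}{84548} = - \frac{3819557999}{7026699732} \approx -0.54358$)
$\left(q + k\right) + R{\left(-252,-106 \right)} = \left(19570 - \frac{3819557999}{7026699732}\right) + \frac{-168 - 106}{2 \left(-106\right)} = \frac{137508694197241}{7026699732} + \frac{1}{2} \left(- \frac{1}{106}\right) \left(-274\right) = \frac{137508694197241}{7026699732} + \frac{137}{106} = \frac{7288442121385415}{372415085796}$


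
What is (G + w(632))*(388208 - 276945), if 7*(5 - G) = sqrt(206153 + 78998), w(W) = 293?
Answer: 33156374 - 111263*sqrt(285151)/7 ≈ 2.4669e+7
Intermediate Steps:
G = 5 - sqrt(285151)/7 (G = 5 - sqrt(206153 + 78998)/7 = 5 - sqrt(285151)/7 ≈ -71.285)
(G + w(632))*(388208 - 276945) = ((5 - sqrt(285151)/7) + 293)*(388208 - 276945) = (298 - sqrt(285151)/7)*111263 = 33156374 - 111263*sqrt(285151)/7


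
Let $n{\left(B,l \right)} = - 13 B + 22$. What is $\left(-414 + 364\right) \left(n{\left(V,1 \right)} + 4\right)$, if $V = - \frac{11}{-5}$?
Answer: $130$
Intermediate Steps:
$V = \frac{11}{5}$ ($V = \left(-11\right) \left(- \frac{1}{5}\right) = \frac{11}{5} \approx 2.2$)
$n{\left(B,l \right)} = 22 - 13 B$
$\left(-414 + 364\right) \left(n{\left(V,1 \right)} + 4\right) = \left(-414 + 364\right) \left(\left(22 - \frac{143}{5}\right) + 4\right) = - 50 \left(\left(22 - \frac{143}{5}\right) + 4\right) = - 50 \left(- \frac{33}{5} + 4\right) = \left(-50\right) \left(- \frac{13}{5}\right) = 130$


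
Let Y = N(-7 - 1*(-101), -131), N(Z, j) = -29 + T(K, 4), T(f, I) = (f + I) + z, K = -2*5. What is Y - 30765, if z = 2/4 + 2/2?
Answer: -61597/2 ≈ -30799.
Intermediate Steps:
K = -10
z = 3/2 (z = 2*(¼) + 2*(½) = ½ + 1 = 3/2 ≈ 1.5000)
T(f, I) = 3/2 + I + f (T(f, I) = (f + I) + 3/2 = (I + f) + 3/2 = 3/2 + I + f)
N(Z, j) = -67/2 (N(Z, j) = -29 + (3/2 + 4 - 10) = -29 - 9/2 = -67/2)
Y = -67/2 ≈ -33.500
Y - 30765 = -67/2 - 30765 = -61597/2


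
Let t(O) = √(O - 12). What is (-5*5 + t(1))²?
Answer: (25 - I*√11)² ≈ 614.0 - 165.83*I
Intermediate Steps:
t(O) = √(-12 + O)
(-5*5 + t(1))² = (-5*5 + √(-12 + 1))² = (-25 + √(-11))² = (-25 + I*√11)²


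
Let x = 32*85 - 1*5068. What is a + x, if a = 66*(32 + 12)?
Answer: 556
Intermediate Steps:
x = -2348 (x = 2720 - 5068 = -2348)
a = 2904 (a = 66*44 = 2904)
a + x = 2904 - 2348 = 556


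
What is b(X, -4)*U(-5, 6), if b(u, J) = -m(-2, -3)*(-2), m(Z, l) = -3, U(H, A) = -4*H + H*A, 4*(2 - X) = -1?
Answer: 60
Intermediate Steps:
X = 9/4 (X = 2 - ¼*(-1) = 2 + ¼ = 9/4 ≈ 2.2500)
U(H, A) = -4*H + A*H
b(u, J) = -6 (b(u, J) = -1*(-3)*(-2) = 3*(-2) = -6)
b(X, -4)*U(-5, 6) = -(-30)*(-4 + 6) = -(-30)*2 = -6*(-10) = 60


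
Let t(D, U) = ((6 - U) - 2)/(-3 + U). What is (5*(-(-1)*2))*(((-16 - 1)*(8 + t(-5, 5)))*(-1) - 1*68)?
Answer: 595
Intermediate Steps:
t(D, U) = (4 - U)/(-3 + U)
(5*(-(-1)*2))*(((-16 - 1)*(8 + t(-5, 5)))*(-1) - 1*68) = (5*(-(-1)*2))*(((-16 - 1)*(8 + (4 - 1*5)/(-3 + 5)))*(-1) - 1*68) = (5*(-1*(-2)))*(-17*(8 + (4 - 5)/2)*(-1) - 68) = (5*2)*(-17*(8 + (½)*(-1))*(-1) - 68) = 10*(-17*(8 - ½)*(-1) - 68) = 10*(-17*15/2*(-1) - 68) = 10*(-255/2*(-1) - 68) = 10*(255/2 - 68) = 10*(119/2) = 595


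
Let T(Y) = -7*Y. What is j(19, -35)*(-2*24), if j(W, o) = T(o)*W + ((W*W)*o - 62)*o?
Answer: -21554400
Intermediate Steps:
j(W, o) = o*(-62 + o*W²) - 7*W*o (j(W, o) = (-7*o)*W + ((W*W)*o - 62)*o = -7*W*o + (W²*o - 62)*o = -7*W*o + (o*W² - 62)*o = -7*W*o + (-62 + o*W²)*o = -7*W*o + o*(-62 + o*W²) = o*(-62 + o*W²) - 7*W*o)
j(19, -35)*(-2*24) = (-35*(-62 - 7*19 - 35*19²))*(-2*24) = -35*(-62 - 133 - 35*361)*(-48) = -35*(-62 - 133 - 12635)*(-48) = -35*(-12830)*(-48) = 449050*(-48) = -21554400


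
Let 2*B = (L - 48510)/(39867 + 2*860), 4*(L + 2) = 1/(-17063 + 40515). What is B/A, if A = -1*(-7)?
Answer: -4550813695/54616706144 ≈ -0.083323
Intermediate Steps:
A = 7
L = -187615/93808 (L = -2 + 1/(4*(-17063 + 40515)) = -2 + (1/4)/23452 = -2 + (1/4)*(1/23452) = -2 + 1/93808 = -187615/93808 ≈ -2.0000)
B = -4550813695/7802386592 (B = ((-187615/93808 - 48510)/(39867 + 2*860))/2 = (-4550813695/(93808*(39867 + 1720)))/2 = (-4550813695/93808/41587)/2 = (-4550813695/93808*1/41587)/2 = (1/2)*(-4550813695/3901193296) = -4550813695/7802386592 ≈ -0.58326)
B/A = -4550813695/7802386592/7 = -4550813695/7802386592*1/7 = -4550813695/54616706144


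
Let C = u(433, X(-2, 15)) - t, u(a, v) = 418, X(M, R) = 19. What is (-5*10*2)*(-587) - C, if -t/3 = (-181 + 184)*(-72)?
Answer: 58930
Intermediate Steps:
t = 648 (t = -3*(-181 + 184)*(-72) = -9*(-72) = -3*(-216) = 648)
C = -230 (C = 418 - 1*648 = 418 - 648 = -230)
(-5*10*2)*(-587) - C = (-5*10*2)*(-587) - 1*(-230) = -50*2*(-587) + 230 = -100*(-587) + 230 = 58700 + 230 = 58930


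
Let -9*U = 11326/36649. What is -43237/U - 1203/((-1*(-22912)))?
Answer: 163377850578963/129750656 ≈ 1.2592e+6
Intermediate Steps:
U = -11326/329841 (U = -11326/(9*36649) = -1/9*11326/36649 = -11326/329841 ≈ -0.034338)
-43237/U - 1203/((-1*(-22912))) = -43237/(-11326/329841) - 1203/((-1*(-22912))) = -43237*(-329841/11326) - 1203/22912 = 14261335317/11326 - 1203*1/22912 = 14261335317/11326 - 1203/22912 = 163377850578963/129750656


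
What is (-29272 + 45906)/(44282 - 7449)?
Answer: 16634/36833 ≈ 0.45161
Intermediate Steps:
(-29272 + 45906)/(44282 - 7449) = 16634/36833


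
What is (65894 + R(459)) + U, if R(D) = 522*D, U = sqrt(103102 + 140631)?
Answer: 305492 + sqrt(243733) ≈ 3.0599e+5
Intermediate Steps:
U = sqrt(243733) ≈ 493.69
(65894 + R(459)) + U = (65894 + 522*459) + sqrt(243733) = (65894 + 239598) + sqrt(243733) = 305492 + sqrt(243733)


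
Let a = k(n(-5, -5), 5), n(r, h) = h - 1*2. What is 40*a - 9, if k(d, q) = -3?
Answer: -129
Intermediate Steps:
n(r, h) = -2 + h (n(r, h) = h - 2 = -2 + h)
a = -3
40*a - 9 = 40*(-3) - 9 = -120 - 9 = -129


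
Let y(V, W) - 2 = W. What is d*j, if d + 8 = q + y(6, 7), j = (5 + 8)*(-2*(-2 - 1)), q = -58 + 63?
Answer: 468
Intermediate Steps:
y(V, W) = 2 + W
q = 5
j = 78 (j = 13*(-2*(-3)) = 13*6 = 78)
d = 6 (d = -8 + (5 + (2 + 7)) = -8 + (5 + 9) = -8 + 14 = 6)
d*j = 6*78 = 468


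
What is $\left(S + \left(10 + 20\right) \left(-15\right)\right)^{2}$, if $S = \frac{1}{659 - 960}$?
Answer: $\frac{18346973401}{90601} \approx 2.025 \cdot 10^{5}$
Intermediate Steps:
$S = - \frac{1}{301}$ ($S = \frac{1}{-301} = - \frac{1}{301} \approx -0.0033223$)
$\left(S + \left(10 + 20\right) \left(-15\right)\right)^{2} = \left(- \frac{1}{301} + \left(10 + 20\right) \left(-15\right)\right)^{2} = \left(- \frac{1}{301} + 30 \left(-15\right)\right)^{2} = \left(- \frac{1}{301} - 450\right)^{2} = \left(- \frac{135451}{301}\right)^{2} = \frac{18346973401}{90601}$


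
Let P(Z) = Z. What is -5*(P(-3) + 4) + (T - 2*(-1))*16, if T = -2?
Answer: -5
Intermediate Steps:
-5*(P(-3) + 4) + (T - 2*(-1))*16 = -5*(-3 + 4) + (-2 - 2*(-1))*16 = -5*1 + (-2 + 2)*16 = -5 + 0*16 = -5 + 0 = -5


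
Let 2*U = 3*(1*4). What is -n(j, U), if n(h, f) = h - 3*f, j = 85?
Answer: -67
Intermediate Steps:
U = 6 (U = (3*(1*4))/2 = (3*4)/2 = (1/2)*12 = 6)
-n(j, U) = -(85 - 3*6) = -(85 - 18) = -1*67 = -67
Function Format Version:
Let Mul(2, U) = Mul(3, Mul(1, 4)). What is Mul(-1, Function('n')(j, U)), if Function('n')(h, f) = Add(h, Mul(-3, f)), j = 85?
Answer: -67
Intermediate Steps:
U = 6 (U = Mul(Rational(1, 2), Mul(3, Mul(1, 4))) = Mul(Rational(1, 2), Mul(3, 4)) = Mul(Rational(1, 2), 12) = 6)
Mul(-1, Function('n')(j, U)) = Mul(-1, Add(85, Mul(-3, 6))) = Mul(-1, Add(85, -18)) = Mul(-1, 67) = -67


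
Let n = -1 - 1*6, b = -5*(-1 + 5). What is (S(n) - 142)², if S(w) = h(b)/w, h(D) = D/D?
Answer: 990025/49 ≈ 20205.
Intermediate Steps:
b = -20 (b = -5*4 = -20)
h(D) = 1
n = -7 (n = -1 - 6 = -7)
S(w) = 1/w
(S(n) - 142)² = (1/(-7) - 142)² = (-⅐ - 142)² = (-995/7)² = 990025/49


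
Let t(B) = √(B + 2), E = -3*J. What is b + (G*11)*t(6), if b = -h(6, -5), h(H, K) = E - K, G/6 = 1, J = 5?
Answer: 10 + 132*√2 ≈ 196.68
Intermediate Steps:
G = 6 (G = 6*1 = 6)
E = -15 (E = -3*5 = -15)
t(B) = √(2 + B)
h(H, K) = -15 - K
b = 10 (b = -(-15 - 1*(-5)) = -(-15 + 5) = -1*(-10) = 10)
b + (G*11)*t(6) = 10 + (6*11)*√(2 + 6) = 10 + 66*√8 = 10 + 66*(2*√2) = 10 + 132*√2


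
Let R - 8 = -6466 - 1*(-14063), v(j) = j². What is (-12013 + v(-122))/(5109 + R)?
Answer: 957/4238 ≈ 0.22581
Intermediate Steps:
R = 7605 (R = 8 + (-6466 - 1*(-14063)) = 8 + (-6466 + 14063) = 8 + 7597 = 7605)
(-12013 + v(-122))/(5109 + R) = (-12013 + (-122)²)/(5109 + 7605) = (-12013 + 14884)/12714 = 2871*(1/12714) = 957/4238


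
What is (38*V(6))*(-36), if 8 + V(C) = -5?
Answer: 17784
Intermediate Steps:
V(C) = -13 (V(C) = -8 - 5 = -13)
(38*V(6))*(-36) = (38*(-13))*(-36) = -494*(-36) = 17784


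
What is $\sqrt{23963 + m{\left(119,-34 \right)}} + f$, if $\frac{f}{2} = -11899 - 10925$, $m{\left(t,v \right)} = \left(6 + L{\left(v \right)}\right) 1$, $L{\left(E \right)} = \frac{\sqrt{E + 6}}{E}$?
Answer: $-45648 + \frac{\sqrt{6927041 - 17 i \sqrt{7}}}{17} \approx -45493.0 - 0.00050263 i$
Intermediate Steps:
$L{\left(E \right)} = \frac{\sqrt{6 + E}}{E}$
$m{\left(t,v \right)} = 6 + \frac{\sqrt{6 + v}}{v}$ ($m{\left(t,v \right)} = \left(6 + \frac{\sqrt{6 + v}}{v}\right) 1 = 6 + \frac{\sqrt{6 + v}}{v}$)
$f = -45648$ ($f = 2 \left(-11899 - 10925\right) = 2 \left(-22824\right) = -45648$)
$\sqrt{23963 + m{\left(119,-34 \right)}} + f = \sqrt{23963 + \left(6 + \frac{\sqrt{6 - 34}}{-34}\right)} - 45648 = \sqrt{23963 + \left(6 - \frac{\sqrt{-28}}{34}\right)} - 45648 = \sqrt{23963 + \left(6 - \frac{2 i \sqrt{7}}{34}\right)} - 45648 = \sqrt{23963 + \left(6 - \frac{i \sqrt{7}}{17}\right)} - 45648 = \sqrt{23969 - \frac{i \sqrt{7}}{17}} - 45648 = -45648 + \sqrt{23969 - \frac{i \sqrt{7}}{17}}$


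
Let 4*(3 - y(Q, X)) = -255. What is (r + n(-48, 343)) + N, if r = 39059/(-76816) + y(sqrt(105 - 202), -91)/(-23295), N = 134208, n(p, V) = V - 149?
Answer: 80167294606189/596476240 ≈ 1.3440e+5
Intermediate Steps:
n(p, V) = -149 + V
y(Q, X) = 267/4 (y(Q, X) = 3 - 1/4*(-255) = 3 + 255/4 = 267/4)
r = -305002291/596476240 (r = 39059/(-76816) + (267/4)/(-23295) = 39059*(-1/76816) + (267/4)*(-1/23295) = -39059/76816 - 89/31060 = -305002291/596476240 ≈ -0.51134)
(r + n(-48, 343)) + N = (-305002291/596476240 + (-149 + 343)) + 134208 = (-305002291/596476240 + 194) + 134208 = 115411388269/596476240 + 134208 = 80167294606189/596476240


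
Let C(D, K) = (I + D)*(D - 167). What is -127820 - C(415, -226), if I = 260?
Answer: -295220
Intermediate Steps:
C(D, K) = (-167 + D)*(260 + D) (C(D, K) = (260 + D)*(D - 167) = (260 + D)*(-167 + D) = (-167 + D)*(260 + D))
-127820 - C(415, -226) = -127820 - (-43420 + 415² + 93*415) = -127820 - (-43420 + 172225 + 38595) = -127820 - 1*167400 = -127820 - 167400 = -295220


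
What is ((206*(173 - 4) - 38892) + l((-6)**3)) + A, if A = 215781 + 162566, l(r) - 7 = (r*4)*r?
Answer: 560900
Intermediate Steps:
l(r) = 7 + 4*r**2 (l(r) = 7 + (r*4)*r = 7 + (4*r)*r = 7 + 4*r**2)
A = 378347
((206*(173 - 4) - 38892) + l((-6)**3)) + A = ((206*(173 - 4) - 38892) + (7 + 4*((-6)**3)**2)) + 378347 = ((206*169 - 38892) + (7 + 4*(-216)**2)) + 378347 = ((34814 - 38892) + (7 + 4*46656)) + 378347 = (-4078 + (7 + 186624)) + 378347 = (-4078 + 186631) + 378347 = 182553 + 378347 = 560900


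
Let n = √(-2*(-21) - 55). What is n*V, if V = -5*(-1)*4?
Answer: 20*I*√13 ≈ 72.111*I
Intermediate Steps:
n = I*√13 (n = √(42 - 55) = √(-13) = I*√13 ≈ 3.6056*I)
V = 20 (V = 5*4 = 20)
n*V = (I*√13)*20 = 20*I*√13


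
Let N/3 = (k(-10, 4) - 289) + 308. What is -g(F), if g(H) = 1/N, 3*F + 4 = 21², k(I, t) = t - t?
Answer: -1/57 ≈ -0.017544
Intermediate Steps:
k(I, t) = 0
N = 57 (N = 3*((0 - 289) + 308) = 3*(-289 + 308) = 3*19 = 57)
F = 437/3 (F = -4/3 + (⅓)*21² = -4/3 + (⅓)*441 = -4/3 + 147 = 437/3 ≈ 145.67)
g(H) = 1/57
-g(F) = -1*1/57 = -1/57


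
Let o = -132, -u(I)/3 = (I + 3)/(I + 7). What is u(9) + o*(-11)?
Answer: 5799/4 ≈ 1449.8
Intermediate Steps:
u(I) = -3*(3 + I)/(7 + I) (u(I) = -3*(I + 3)/(I + 7) = -3*(3 + I)/(7 + I))
u(9) + o*(-11) = 3*(-3 - 1*9)/(7 + 9) - 132*(-11) = 3*(-3 - 9)/16 + 1452 = 3*(1/16)*(-12) + 1452 = -9/4 + 1452 = 5799/4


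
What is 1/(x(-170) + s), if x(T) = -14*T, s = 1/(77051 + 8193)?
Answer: 85244/202880721 ≈ 0.00042017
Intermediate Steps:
s = 1/85244 ≈ 1.1731e-5
1/(x(-170) + s) = 1/(-14*(-170) + 1/85244) = 1/(2380 + 1/85244) = 1/(202880721/85244) = 85244/202880721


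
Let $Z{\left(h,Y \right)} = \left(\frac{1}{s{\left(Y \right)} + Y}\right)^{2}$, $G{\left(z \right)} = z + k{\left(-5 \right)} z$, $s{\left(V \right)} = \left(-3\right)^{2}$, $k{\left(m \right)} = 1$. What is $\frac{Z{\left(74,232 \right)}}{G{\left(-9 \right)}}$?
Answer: $- \frac{1}{1045458} \approx -9.5652 \cdot 10^{-7}$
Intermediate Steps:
$s{\left(V \right)} = 9$
$G{\left(z \right)} = 2 z$ ($G{\left(z \right)} = z + 1 z = z + z = 2 z$)
$Z{\left(h,Y \right)} = \frac{1}{\left(9 + Y\right)^{2}}$ ($Z{\left(h,Y \right)} = \left(\frac{1}{9 + Y}\right)^{2} = \frac{1}{\left(9 + Y\right)^{2}}$)
$\frac{Z{\left(74,232 \right)}}{G{\left(-9 \right)}} = \frac{1}{\left(9 + 232\right)^{2} \cdot 2 \left(-9\right)} = \frac{1}{58081 \left(-18\right)} = \frac{1}{58081} \left(- \frac{1}{18}\right) = - \frac{1}{1045458}$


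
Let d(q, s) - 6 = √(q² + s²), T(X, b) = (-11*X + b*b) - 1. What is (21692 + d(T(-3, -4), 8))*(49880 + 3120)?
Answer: 1149994000 + 424000*√37 ≈ 1.1526e+9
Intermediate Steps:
T(X, b) = -1 + b² - 11*X (T(X, b) = (-11*X + b²) - 1 = (b² - 11*X) - 1 = -1 + b² - 11*X)
d(q, s) = 6 + √(q² + s²)
(21692 + d(T(-3, -4), 8))*(49880 + 3120) = (21692 + (6 + √((-1 + (-4)² - 11*(-3))² + 8²)))*(49880 + 3120) = (21692 + (6 + √((-1 + 16 + 33)² + 64)))*53000 = (21692 + (6 + √(48² + 64)))*53000 = (21692 + (6 + √(2304 + 64)))*53000 = (21692 + (6 + √2368))*53000 = (21692 + (6 + 8*√37))*53000 = (21698 + 8*√37)*53000 = 1149994000 + 424000*√37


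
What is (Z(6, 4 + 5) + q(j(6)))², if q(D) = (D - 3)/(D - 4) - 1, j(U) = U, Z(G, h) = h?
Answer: 361/4 ≈ 90.250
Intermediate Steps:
q(D) = -1 + (-3 + D)/(-4 + D) (q(D) = (-3 + D)/(-4 + D) - 1 = -1 + (-3 + D)/(-4 + D))
(Z(6, 4 + 5) + q(j(6)))² = ((4 + 5) + 1/(-4 + 6))² = (9 + 1/2)² = (9 + ½)² = (19/2)² = 361/4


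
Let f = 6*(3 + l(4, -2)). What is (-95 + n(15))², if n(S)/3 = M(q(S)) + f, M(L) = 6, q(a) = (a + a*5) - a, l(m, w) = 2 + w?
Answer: 529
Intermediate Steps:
f = 18 (f = 6*(3 + (2 - 2)) = 6*(3 + 0) = 6*3 = 18)
q(a) = 5*a (q(a) = (a + 5*a) - a = 6*a - a = 5*a)
n(S) = 72 (n(S) = 3*(6 + 18) = 3*24 = 72)
(-95 + n(15))² = (-95 + 72)² = (-23)² = 529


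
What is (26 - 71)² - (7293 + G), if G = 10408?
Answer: -15676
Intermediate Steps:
(26 - 71)² - (7293 + G) = (26 - 71)² - (7293 + 10408) = (-45)² - 1*17701 = 2025 - 17701 = -15676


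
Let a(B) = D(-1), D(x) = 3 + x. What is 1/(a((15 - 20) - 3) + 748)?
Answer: 1/750 ≈ 0.0013333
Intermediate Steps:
a(B) = 2 (a(B) = 3 - 1 = 2)
1/(a((15 - 20) - 3) + 748) = 1/(2 + 748) = 1/750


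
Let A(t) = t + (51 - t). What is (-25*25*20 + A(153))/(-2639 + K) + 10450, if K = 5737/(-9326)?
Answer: 257364282324/24617051 ≈ 10455.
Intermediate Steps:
A(t) = 51
K = -5737/9326 (K = 5737*(-1/9326) = -5737/9326 ≈ -0.61516)
(-25*25*20 + A(153))/(-2639 + K) + 10450 = (-25*25*20 + 51)/(-2639 - 5737/9326) + 10450 = (-625*20 + 51)/(-24617051/9326) + 10450 = (-12500 + 51)*(-9326/24617051) + 10450 = -12449*(-9326/24617051) + 10450 = 116099374/24617051 + 10450 = 257364282324/24617051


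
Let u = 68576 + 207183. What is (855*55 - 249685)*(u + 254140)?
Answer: -107389331340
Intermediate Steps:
u = 275759
(855*55 - 249685)*(u + 254140) = (855*55 - 249685)*(275759 + 254140) = (47025 - 249685)*529899 = -202660*529899 = -107389331340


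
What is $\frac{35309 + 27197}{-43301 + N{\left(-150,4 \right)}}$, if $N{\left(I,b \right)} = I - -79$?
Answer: $- \frac{31253}{21686} \approx -1.4412$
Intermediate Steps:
$N{\left(I,b \right)} = 79 + I$ ($N{\left(I,b \right)} = I + 79 = 79 + I$)
$\frac{35309 + 27197}{-43301 + N{\left(-150,4 \right)}} = \frac{35309 + 27197}{-43301 + \left(79 - 150\right)} = \frac{62506}{-43301 - 71} = \frac{62506}{-43372} = 62506 \left(- \frac{1}{43372}\right) = - \frac{31253}{21686}$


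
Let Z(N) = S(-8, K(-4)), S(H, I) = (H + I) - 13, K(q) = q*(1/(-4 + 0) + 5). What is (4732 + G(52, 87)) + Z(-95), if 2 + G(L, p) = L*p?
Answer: 9214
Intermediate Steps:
G(L, p) = -2 + L*p
K(q) = 19*q/4 (K(q) = q*(1/(-4) + 5) = q*(-¼ + 5) = q*(19/4) = 19*q/4)
S(H, I) = -13 + H + I
Z(N) = -40 (Z(N) = -13 - 8 + (19/4)*(-4) = -13 - 8 - 19 = -40)
(4732 + G(52, 87)) + Z(-95) = (4732 + (-2 + 52*87)) - 40 = (4732 + (-2 + 4524)) - 40 = (4732 + 4522) - 40 = 9254 - 40 = 9214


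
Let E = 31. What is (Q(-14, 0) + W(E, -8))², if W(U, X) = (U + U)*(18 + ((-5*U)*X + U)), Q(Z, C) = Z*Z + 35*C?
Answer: 6418252996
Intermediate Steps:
Q(Z, C) = Z² + 35*C
W(U, X) = 2*U*(18 + U - 5*U*X) (W(U, X) = (2*U)*(18 + (-5*U*X + U)) = (2*U)*(18 + (U - 5*U*X)) = (2*U)*(18 + U - 5*U*X) = 2*U*(18 + U - 5*U*X))
(Q(-14, 0) + W(E, -8))² = (((-14)² + 35*0) + 2*31*(18 + 31 - 5*31*(-8)))² = ((196 + 0) + 2*31*(18 + 31 + 1240))² = (196 + 2*31*1289)² = (196 + 79918)² = 80114² = 6418252996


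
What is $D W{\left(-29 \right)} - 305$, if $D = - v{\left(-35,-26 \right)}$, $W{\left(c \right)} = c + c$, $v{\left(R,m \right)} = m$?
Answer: $-1813$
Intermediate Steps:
$W{\left(c \right)} = 2 c$
$D = 26$ ($D = \left(-1\right) \left(-26\right) = 26$)
$D W{\left(-29 \right)} - 305 = 26 \cdot 2 \left(-29\right) - 305 = 26 \left(-58\right) - 305 = -1508 - 305 = -1813$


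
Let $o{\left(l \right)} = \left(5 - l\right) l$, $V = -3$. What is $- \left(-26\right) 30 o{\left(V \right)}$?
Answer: $-18720$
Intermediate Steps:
$o{\left(l \right)} = l \left(5 - l\right)$
$- \left(-26\right) 30 o{\left(V \right)} = - \left(-26\right) 30 \left(- 3 \left(5 - -3\right)\right) = - \left(-780\right) \left(- 3 \left(5 + 3\right)\right) = - \left(-780\right) \left(\left(-3\right) 8\right) = - \left(-780\right) \left(-24\right) = \left(-1\right) 18720 = -18720$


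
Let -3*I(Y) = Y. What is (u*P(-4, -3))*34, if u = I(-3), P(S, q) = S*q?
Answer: 408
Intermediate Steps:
I(Y) = -Y/3
u = 1 (u = -⅓*(-3) = 1)
(u*P(-4, -3))*34 = (1*(-4*(-3)))*34 = (1*12)*34 = 12*34 = 408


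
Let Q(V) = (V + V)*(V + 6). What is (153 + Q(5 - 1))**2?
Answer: 54289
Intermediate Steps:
Q(V) = 2*V*(6 + V) (Q(V) = (2*V)*(6 + V) = 2*V*(6 + V))
(153 + Q(5 - 1))**2 = (153 + 2*(5 - 1)*(6 + (5 - 1)))**2 = (153 + 2*4*(6 + 4))**2 = (153 + 2*4*10)**2 = (153 + 80)**2 = 233**2 = 54289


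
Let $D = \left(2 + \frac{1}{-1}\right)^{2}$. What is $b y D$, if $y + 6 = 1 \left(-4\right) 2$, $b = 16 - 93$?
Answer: $1078$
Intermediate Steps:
$b = -77$
$D = 1$ ($D = \left(2 - 1\right)^{2} = 1^{2} = 1$)
$y = -14$ ($y = -6 + 1 \left(-4\right) 2 = -6 - 8 = -14$)
$b y D = \left(-77\right) \left(-14\right) 1 = 1078 \cdot 1 = 1078$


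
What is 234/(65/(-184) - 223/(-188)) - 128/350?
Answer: 16841648/60025 ≈ 280.58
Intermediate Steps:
234/(65/(-184) - 223/(-188)) - 128/350 = 234/(65*(-1/184) - 223*(-1/188)) - 128*1/350 = 234/(-65/184 + 223/188) - 64/175 = 234/(7203/8648) - 64/175 = 234*(8648/7203) - 64/175 = 674544/2401 - 64/175 = 16841648/60025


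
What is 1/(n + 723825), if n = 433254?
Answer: 1/1157079 ≈ 8.6425e-7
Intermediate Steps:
1/(n + 723825) = 1/(433254 + 723825) = 1/1157079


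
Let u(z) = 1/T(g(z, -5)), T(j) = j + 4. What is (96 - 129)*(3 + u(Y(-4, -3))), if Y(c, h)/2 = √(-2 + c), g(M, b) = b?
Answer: -66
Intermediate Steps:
Y(c, h) = 2*√(-2 + c)
T(j) = 4 + j
u(z) = -1 (u(z) = 1/(4 - 5) = 1/(-1) = -1)
(96 - 129)*(3 + u(Y(-4, -3))) = (96 - 129)*(3 - 1) = -33*2 = -66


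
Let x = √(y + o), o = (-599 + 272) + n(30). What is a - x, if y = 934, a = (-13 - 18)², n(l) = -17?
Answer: 961 - √590 ≈ 936.71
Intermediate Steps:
a = 961 (a = (-31)² = 961)
o = -344 (o = (-599 + 272) - 17 = -327 - 17 = -344)
x = √590 (x = √(934 - 344) = √590 ≈ 24.290)
a - x = 961 - √590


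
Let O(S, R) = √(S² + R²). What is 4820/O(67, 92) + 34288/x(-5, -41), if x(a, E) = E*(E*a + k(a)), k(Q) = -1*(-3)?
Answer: -2143/533 + 4820*√12953/12953 ≈ 38.330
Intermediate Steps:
k(Q) = 3
O(S, R) = √(R² + S²)
x(a, E) = E*(3 + E*a) (x(a, E) = E*(E*a + 3) = E*(3 + E*a))
4820/O(67, 92) + 34288/x(-5, -41) = 4820/(√(92² + 67²)) + 34288/((-41*(3 - 41*(-5)))) = 4820/(√(8464 + 4489)) + 34288/((-41*(3 + 205))) = 4820/(√12953) + 34288/((-41*208)) = 4820*(√12953/12953) + 34288/(-8528) = 4820*√12953/12953 + 34288*(-1/8528) = 4820*√12953/12953 - 2143/533 = -2143/533 + 4820*√12953/12953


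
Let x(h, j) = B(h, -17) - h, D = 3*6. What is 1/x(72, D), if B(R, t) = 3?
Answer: -1/69 ≈ -0.014493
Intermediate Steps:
D = 18
x(h, j) = 3 - h
1/x(72, D) = 1/(3 - 1*72) = 1/(3 - 72) = 1/(-69) = -1/69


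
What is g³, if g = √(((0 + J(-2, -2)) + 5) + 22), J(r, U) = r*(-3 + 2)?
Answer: 29*√29 ≈ 156.17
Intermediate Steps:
J(r, U) = -r (J(r, U) = r*(-1) = -r)
g = √29 (g = √(((0 - 1*(-2)) + 5) + 22) = √(((0 + 2) + 5) + 22) = √((2 + 5) + 22) = √(7 + 22) = √29 ≈ 5.3852)
g³ = (√29)³ = 29*√29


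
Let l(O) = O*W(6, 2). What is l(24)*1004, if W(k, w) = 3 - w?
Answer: 24096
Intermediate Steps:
l(O) = O (l(O) = O*(3 - 1*2) = O*(3 - 2) = O*1 = O)
l(24)*1004 = 24*1004 = 24096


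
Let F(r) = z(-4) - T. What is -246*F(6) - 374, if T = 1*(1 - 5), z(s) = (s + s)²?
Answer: -17102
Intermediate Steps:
z(s) = 4*s² (z(s) = (2*s)² = 4*s²)
T = -4 (T = 1*(-4) = -4)
F(r) = 68 (F(r) = 4*(-4)² - 1*(-4) = 4*16 + 4 = 64 + 4 = 68)
-246*F(6) - 374 = -246*68 - 374 = -16728 - 374 = -17102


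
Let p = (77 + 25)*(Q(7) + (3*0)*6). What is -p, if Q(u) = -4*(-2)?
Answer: -816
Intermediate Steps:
Q(u) = 8
p = 816 (p = (77 + 25)*(8 + (3*0)*6) = 102*(8 + 0*6) = 102*(8 + 0) = 102*8 = 816)
-p = -1*816 = -816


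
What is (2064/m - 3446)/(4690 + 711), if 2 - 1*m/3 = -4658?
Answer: -4014418/6292165 ≈ -0.63800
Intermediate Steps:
m = 13980 (m = 6 - 3*(-4658) = 6 + 13974 = 13980)
(2064/m - 3446)/(4690 + 711) = (2064/13980 - 3446)/(4690 + 711) = (2064*(1/13980) - 3446)/5401 = (172/1165 - 3446)*(1/5401) = -4014418/1165*1/5401 = -4014418/6292165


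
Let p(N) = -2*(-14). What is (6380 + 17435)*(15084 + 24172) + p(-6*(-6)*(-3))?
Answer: 934881668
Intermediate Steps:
p(N) = 28
(6380 + 17435)*(15084 + 24172) + p(-6*(-6)*(-3)) = (6380 + 17435)*(15084 + 24172) + 28 = 23815*39256 + 28 = 934881640 + 28 = 934881668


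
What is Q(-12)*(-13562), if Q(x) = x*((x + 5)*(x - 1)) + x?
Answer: 14972448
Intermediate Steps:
Q(x) = x + x*(-1 + x)*(5 + x) (Q(x) = x*((5 + x)*(-1 + x)) + x = x*((-1 + x)*(5 + x)) + x = x*(-1 + x)*(5 + x) + x = x + x*(-1 + x)*(5 + x))
Q(-12)*(-13562) = -12*(-4 + (-12)² + 4*(-12))*(-13562) = -12*(-4 + 144 - 48)*(-13562) = -12*92*(-13562) = -1104*(-13562) = 14972448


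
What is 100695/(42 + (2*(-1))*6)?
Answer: 6713/2 ≈ 3356.5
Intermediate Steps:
100695/(42 + (2*(-1))*6) = 100695/(42 - 2*6) = 100695/(42 - 12) = 100695/30 = 100695*(1/30) = 6713/2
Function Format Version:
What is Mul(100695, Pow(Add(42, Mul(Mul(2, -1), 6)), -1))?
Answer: Rational(6713, 2) ≈ 3356.5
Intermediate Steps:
Mul(100695, Pow(Add(42, Mul(Mul(2, -1), 6)), -1)) = Mul(100695, Pow(Add(42, Mul(-2, 6)), -1)) = Mul(100695, Pow(Add(42, -12), -1)) = Mul(100695, Pow(30, -1)) = Mul(100695, Rational(1, 30)) = Rational(6713, 2)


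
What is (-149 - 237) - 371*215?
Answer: -80151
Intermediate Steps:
(-149 - 237) - 371*215 = -386 - 79765 = -80151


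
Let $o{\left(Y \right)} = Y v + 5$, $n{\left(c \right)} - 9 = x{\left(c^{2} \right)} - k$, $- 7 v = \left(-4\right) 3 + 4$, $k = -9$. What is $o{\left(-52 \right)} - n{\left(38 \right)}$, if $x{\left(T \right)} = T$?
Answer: $- \frac{10615}{7} \approx -1516.4$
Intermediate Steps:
$v = \frac{8}{7}$ ($v = - \frac{\left(-4\right) 3 + 4}{7} = - \frac{-12 + 4}{7} = \left(- \frac{1}{7}\right) \left(-8\right) = \frac{8}{7} \approx 1.1429$)
$n{\left(c \right)} = 18 + c^{2}$ ($n{\left(c \right)} = 9 + \left(c^{2} - -9\right) = 9 + \left(c^{2} + 9\right) = 9 + \left(9 + c^{2}\right) = 18 + c^{2}$)
$o{\left(Y \right)} = 5 + \frac{8 Y}{7}$ ($o{\left(Y \right)} = Y \frac{8}{7} + 5 = \frac{8 Y}{7} + 5 = 5 + \frac{8 Y}{7}$)
$o{\left(-52 \right)} - n{\left(38 \right)} = \left(5 + \frac{8}{7} \left(-52\right)\right) - \left(18 + 38^{2}\right) = \left(5 - \frac{416}{7}\right) - \left(18 + 1444\right) = - \frac{381}{7} - 1462 = - \frac{10615}{7}$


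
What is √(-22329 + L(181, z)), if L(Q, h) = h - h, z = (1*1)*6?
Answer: 3*I*√2481 ≈ 149.43*I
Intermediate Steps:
z = 6 (z = 1*6 = 6)
L(Q, h) = 0
√(-22329 + L(181, z)) = √(-22329 + 0) = √(-22329) = 3*I*√2481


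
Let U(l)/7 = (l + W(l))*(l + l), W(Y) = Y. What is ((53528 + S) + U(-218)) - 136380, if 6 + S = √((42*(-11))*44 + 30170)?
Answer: 1247814 + √9842 ≈ 1.2479e+6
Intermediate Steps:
U(l) = 28*l² (U(l) = 7*((l + l)*(l + l)) = 7*((2*l)*(2*l)) = 7*(4*l²) = 28*l²)
S = -6 + √9842 (S = -6 + √((42*(-11))*44 + 30170) = -6 + √(-462*44 + 30170) = -6 + √(-20328 + 30170) = -6 + √9842 ≈ 93.207)
((53528 + S) + U(-218)) - 136380 = ((53528 + (-6 + √9842)) + 28*(-218)²) - 136380 = ((53522 + √9842) + 28*47524) - 136380 = ((53522 + √9842) + 1330672) - 136380 = (1384194 + √9842) - 136380 = 1247814 + √9842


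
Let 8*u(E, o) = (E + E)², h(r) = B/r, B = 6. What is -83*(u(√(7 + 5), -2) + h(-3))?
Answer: -332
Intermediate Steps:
h(r) = 6/r
u(E, o) = E²/2 (u(E, o) = (E + E)²/8 = (2*E)²/8 = (4*E²)/8 = E²/2)
-83*(u(√(7 + 5), -2) + h(-3)) = -83*((√(7 + 5))²/2 + 6/(-3)) = -83*((√12)²/2 + 6*(-⅓)) = -83*((2*√3)²/2 - 2) = -83*((½)*12 - 2) = -83*(6 - 2) = -83*4 = -332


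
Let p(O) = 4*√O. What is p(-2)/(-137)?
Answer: -4*I*√2/137 ≈ -0.041291*I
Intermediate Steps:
p(-2)/(-137) = (4*√(-2))/(-137) = -4*I*√2/137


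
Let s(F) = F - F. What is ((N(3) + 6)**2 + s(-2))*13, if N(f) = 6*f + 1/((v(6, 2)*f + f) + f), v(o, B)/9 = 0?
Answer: 273325/36 ≈ 7592.4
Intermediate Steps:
v(o, B) = 0 (v(o, B) = 9*0 = 0)
s(F) = 0
N(f) = 1/(2*f) + 6*f (N(f) = 6*f + 1/((0*f + f) + f) = 6*f + 1/((0 + f) + f) = 6*f + 1/(f + f) = 6*f + 1/(2*f) = 1/(2*f) + 6*f)
((N(3) + 6)**2 + s(-2))*13 = ((((1/2)/3 + 6*3) + 6)**2 + 0)*13 = ((((1/2)*(1/3) + 18) + 6)**2 + 0)*13 = (((1/6 + 18) + 6)**2 + 0)*13 = ((109/6 + 6)**2 + 0)*13 = ((145/6)**2 + 0)*13 = (21025/36 + 0)*13 = (21025/36)*13 = 273325/36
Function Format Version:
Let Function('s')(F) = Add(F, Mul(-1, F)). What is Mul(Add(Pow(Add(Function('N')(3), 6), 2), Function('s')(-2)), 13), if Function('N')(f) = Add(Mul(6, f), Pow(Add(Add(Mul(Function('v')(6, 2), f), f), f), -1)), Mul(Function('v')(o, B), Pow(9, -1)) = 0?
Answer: Rational(273325, 36) ≈ 7592.4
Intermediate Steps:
Function('v')(o, B) = 0 (Function('v')(o, B) = Mul(9, 0) = 0)
Function('s')(F) = 0
Function('N')(f) = Add(Mul(Rational(1, 2), Pow(f, -1)), Mul(6, f)) (Function('N')(f) = Add(Mul(6, f), Pow(Add(Add(Mul(0, f), f), f), -1)) = Add(Mul(6, f), Pow(Add(Add(0, f), f), -1)) = Add(Mul(6, f), Pow(Add(f, f), -1)) = Add(Mul(6, f), Pow(Mul(2, f), -1)) = Add(Mul(6, f), Mul(Rational(1, 2), Pow(f, -1))) = Add(Mul(Rational(1, 2), Pow(f, -1)), Mul(6, f)))
Mul(Add(Pow(Add(Function('N')(3), 6), 2), Function('s')(-2)), 13) = Mul(Add(Pow(Add(Add(Mul(Rational(1, 2), Pow(3, -1)), Mul(6, 3)), 6), 2), 0), 13) = Mul(Add(Pow(Add(Add(Mul(Rational(1, 2), Rational(1, 3)), 18), 6), 2), 0), 13) = Mul(Add(Pow(Add(Add(Rational(1, 6), 18), 6), 2), 0), 13) = Mul(Add(Pow(Add(Rational(109, 6), 6), 2), 0), 13) = Mul(Add(Pow(Rational(145, 6), 2), 0), 13) = Mul(Add(Rational(21025, 36), 0), 13) = Mul(Rational(21025, 36), 13) = Rational(273325, 36)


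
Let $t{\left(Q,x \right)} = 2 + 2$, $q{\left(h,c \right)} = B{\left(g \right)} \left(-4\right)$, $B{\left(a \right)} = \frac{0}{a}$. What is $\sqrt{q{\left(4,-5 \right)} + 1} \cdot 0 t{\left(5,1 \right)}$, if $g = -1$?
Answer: $0$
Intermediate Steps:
$B{\left(a \right)} = 0$
$q{\left(h,c \right)} = 0$ ($q{\left(h,c \right)} = 0 \left(-4\right) = 0$)
$t{\left(Q,x \right)} = 4$
$\sqrt{q{\left(4,-5 \right)} + 1} \cdot 0 t{\left(5,1 \right)} = \sqrt{0 + 1} \cdot 0 \cdot 4 = \sqrt{1} \cdot 0 \cdot 4 = 1 \cdot 0 \cdot 4 = 0 \cdot 4 = 0$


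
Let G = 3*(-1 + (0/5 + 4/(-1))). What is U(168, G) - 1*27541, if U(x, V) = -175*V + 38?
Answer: -24878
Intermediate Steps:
G = -15 (G = 3*(-1 + (0*(1/5) + 4*(-1))) = 3*(-1 + (0 - 4)) = 3*(-1 - 4) = 3*(-5) = -15)
U(x, V) = 38 - 175*V
U(168, G) - 1*27541 = (38 - 175*(-15)) - 1*27541 = (38 + 2625) - 27541 = 2663 - 27541 = -24878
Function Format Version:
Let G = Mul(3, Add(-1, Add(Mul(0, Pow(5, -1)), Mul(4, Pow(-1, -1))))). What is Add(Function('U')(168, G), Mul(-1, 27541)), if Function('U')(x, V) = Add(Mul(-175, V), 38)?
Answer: -24878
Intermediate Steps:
G = -15 (G = Mul(3, Add(-1, Add(Mul(0, Rational(1, 5)), Mul(4, -1)))) = Mul(3, Add(-1, Add(0, -4))) = Mul(3, Add(-1, -4)) = Mul(3, -5) = -15)
Function('U')(x, V) = Add(38, Mul(-175, V))
Add(Function('U')(168, G), Mul(-1, 27541)) = Add(Add(38, Mul(-175, -15)), Mul(-1, 27541)) = Add(Add(38, 2625), -27541) = Add(2663, -27541) = -24878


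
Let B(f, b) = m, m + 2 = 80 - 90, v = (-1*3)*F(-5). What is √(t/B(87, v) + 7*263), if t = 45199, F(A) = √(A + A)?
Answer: I*√69321/6 ≈ 43.881*I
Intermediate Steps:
F(A) = √2*√A (F(A) = √(2*A) = √2*√A)
v = -3*I*√10 (v = (-1*3)*(√2*√(-5)) = -3*√2*I*√5 = -3*I*√10 ≈ -9.4868*I)
m = -12 (m = -2 + (80 - 90) = -2 - 10 = -12)
B(f, b) = -12
√(t/B(87, v) + 7*263) = √(45199/(-12) + 7*263) = √(45199*(-1/12) + 1841) = √(-45199/12 + 1841) = √(-23107/12) = I*√69321/6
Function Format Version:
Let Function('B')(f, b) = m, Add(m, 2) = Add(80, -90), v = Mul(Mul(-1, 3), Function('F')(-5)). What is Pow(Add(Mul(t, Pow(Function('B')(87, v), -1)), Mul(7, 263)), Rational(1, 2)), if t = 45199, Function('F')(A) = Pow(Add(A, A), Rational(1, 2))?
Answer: Mul(Rational(1, 6), I, Pow(69321, Rational(1, 2))) ≈ Mul(43.881, I)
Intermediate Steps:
Function('F')(A) = Mul(Pow(2, Rational(1, 2)), Pow(A, Rational(1, 2))) (Function('F')(A) = Pow(Mul(2, A), Rational(1, 2)) = Mul(Pow(2, Rational(1, 2)), Pow(A, Rational(1, 2))))
v = Mul(-3, I, Pow(10, Rational(1, 2))) (v = Mul(Mul(-1, 3), Mul(Pow(2, Rational(1, 2)), Pow(-5, Rational(1, 2)))) = Mul(-3, Mul(Pow(2, Rational(1, 2)), Mul(I, Pow(5, Rational(1, 2))))) = Mul(-3, Mul(I, Pow(10, Rational(1, 2)))) = Mul(-3, I, Pow(10, Rational(1, 2))) ≈ Mul(-9.4868, I))
m = -12 (m = Add(-2, Add(80, -90)) = Add(-2, -10) = -12)
Function('B')(f, b) = -12
Pow(Add(Mul(t, Pow(Function('B')(87, v), -1)), Mul(7, 263)), Rational(1, 2)) = Pow(Add(Mul(45199, Pow(-12, -1)), Mul(7, 263)), Rational(1, 2)) = Pow(Add(Mul(45199, Rational(-1, 12)), 1841), Rational(1, 2)) = Pow(Add(Rational(-45199, 12), 1841), Rational(1, 2)) = Pow(Rational(-23107, 12), Rational(1, 2)) = Mul(Rational(1, 6), I, Pow(69321, Rational(1, 2)))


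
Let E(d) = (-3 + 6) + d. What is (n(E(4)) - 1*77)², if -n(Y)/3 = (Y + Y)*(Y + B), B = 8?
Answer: 499849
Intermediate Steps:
E(d) = 3 + d
n(Y) = -6*Y*(8 + Y) (n(Y) = -3*(Y + Y)*(Y + 8) = -3*2*Y*(8 + Y) = -6*Y*(8 + Y))
(n(E(4)) - 1*77)² = (-6*(3 + 4)*(8 + (3 + 4)) - 1*77)² = (-6*7*(8 + 7) - 77)² = (-6*7*15 - 77)² = (-630 - 77)² = (-707)² = 499849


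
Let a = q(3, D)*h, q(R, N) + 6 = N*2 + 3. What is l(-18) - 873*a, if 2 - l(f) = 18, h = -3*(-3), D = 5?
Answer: -55015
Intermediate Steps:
q(R, N) = -3 + 2*N (q(R, N) = -6 + (N*2 + 3) = -6 + (2*N + 3) = -6 + (3 + 2*N) = -3 + 2*N)
h = 9
l(f) = -16 (l(f) = 2 - 1*18 = 2 - 18 = -16)
a = 63 (a = (-3 + 2*5)*9 = (-3 + 10)*9 = 7*9 = 63)
l(-18) - 873*a = -16 - 873*63 = -16 - 54999 = -55015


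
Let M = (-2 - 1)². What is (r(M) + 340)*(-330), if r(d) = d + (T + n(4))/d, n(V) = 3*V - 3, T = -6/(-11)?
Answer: -115520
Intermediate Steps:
T = 6/11 (T = -6*(-1/11) = 6/11 ≈ 0.54545)
n(V) = -3 + 3*V
M = 9 (M = (-3)² = 9)
r(d) = d + 105/(11*d) (r(d) = d + (6/11 + (-3 + 3*4))/d = d + (6/11 + (-3 + 12))/d = d + (6/11 + 9)/d = d + 105/(11*d))
(r(M) + 340)*(-330) = ((9 + (105/11)/9) + 340)*(-330) = ((9 + (105/11)*(⅑)) + 340)*(-330) = ((9 + 35/33) + 340)*(-330) = (332/33 + 340)*(-330) = (11552/33)*(-330) = -115520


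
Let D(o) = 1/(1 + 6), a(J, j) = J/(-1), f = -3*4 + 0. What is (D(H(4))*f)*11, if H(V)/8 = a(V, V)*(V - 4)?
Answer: -132/7 ≈ -18.857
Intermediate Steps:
f = -12 (f = -12 + 0 = -12)
a(J, j) = -J (a(J, j) = J*(-1) = -J)
H(V) = -8*V*(-4 + V) (H(V) = 8*((-V)*(V - 4)) = 8*((-V)*(-4 + V)) = 8*(-V*(-4 + V)) = -8*V*(-4 + V))
D(o) = 1/7
(D(H(4))*f)*11 = ((1/7)*(-12))*11 = -12/7*11 = -132/7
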